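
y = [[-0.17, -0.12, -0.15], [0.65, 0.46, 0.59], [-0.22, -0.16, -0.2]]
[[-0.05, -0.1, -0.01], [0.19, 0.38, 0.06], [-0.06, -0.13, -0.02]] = y@[[0.22, 0.25, -0.06], [0.04, 0.15, 0.21], [0.04, 0.26, 0.00]]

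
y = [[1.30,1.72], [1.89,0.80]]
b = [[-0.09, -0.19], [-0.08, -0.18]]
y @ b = [[-0.25, -0.56], [-0.23, -0.5]]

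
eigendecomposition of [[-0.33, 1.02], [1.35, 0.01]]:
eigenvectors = [[-0.71, -0.60],[0.71, -0.8]]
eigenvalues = [-1.35, 1.03]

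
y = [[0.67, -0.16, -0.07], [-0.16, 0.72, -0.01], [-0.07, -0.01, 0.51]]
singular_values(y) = [0.86, 0.58, 0.46]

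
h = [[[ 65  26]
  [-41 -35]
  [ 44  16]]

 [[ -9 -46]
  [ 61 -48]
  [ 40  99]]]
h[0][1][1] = -35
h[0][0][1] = 26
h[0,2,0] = 44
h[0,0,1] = 26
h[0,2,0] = 44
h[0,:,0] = [65, -41, 44]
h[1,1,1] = -48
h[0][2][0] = 44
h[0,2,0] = 44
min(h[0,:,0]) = -41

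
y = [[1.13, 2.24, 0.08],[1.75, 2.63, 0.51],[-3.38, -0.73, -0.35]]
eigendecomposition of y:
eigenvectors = [[0.54, 0.22, -0.3],[0.63, -0.24, 0.02],[-0.57, 0.94, 0.95]]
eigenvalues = [3.67, -0.96, 0.71]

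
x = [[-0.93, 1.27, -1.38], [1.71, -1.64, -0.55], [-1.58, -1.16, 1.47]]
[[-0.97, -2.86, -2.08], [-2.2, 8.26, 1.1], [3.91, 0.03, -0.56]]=x@[[-1.14, 0.91, 1.09], [-0.26, -3.50, 0.16], [1.23, -1.76, 0.92]]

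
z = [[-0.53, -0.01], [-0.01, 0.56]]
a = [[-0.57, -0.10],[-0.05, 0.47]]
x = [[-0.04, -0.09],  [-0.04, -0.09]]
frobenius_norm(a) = 0.75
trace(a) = -0.10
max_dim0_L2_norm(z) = 0.56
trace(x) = -0.13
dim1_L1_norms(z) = [0.54, 0.57]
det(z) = -0.30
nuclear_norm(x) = 0.14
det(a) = -0.27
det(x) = 0.00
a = x + z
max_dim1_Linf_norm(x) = 0.09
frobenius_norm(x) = 0.14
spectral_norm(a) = 0.58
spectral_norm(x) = 0.14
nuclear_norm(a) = 1.05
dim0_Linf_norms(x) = [0.04, 0.09]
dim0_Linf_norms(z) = [0.53, 0.56]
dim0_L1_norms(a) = [0.62, 0.57]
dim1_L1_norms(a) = [0.67, 0.52]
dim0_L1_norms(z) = [0.54, 0.57]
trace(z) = 0.03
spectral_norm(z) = 0.56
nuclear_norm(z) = 1.09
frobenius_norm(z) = 0.77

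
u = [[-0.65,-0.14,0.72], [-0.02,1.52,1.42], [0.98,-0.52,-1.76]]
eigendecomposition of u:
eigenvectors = [[0.45, 0.69, -0.16], [0.33, -0.49, 0.96], [-0.83, 0.53, -0.22]]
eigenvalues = [-2.08, -0.0, 1.2]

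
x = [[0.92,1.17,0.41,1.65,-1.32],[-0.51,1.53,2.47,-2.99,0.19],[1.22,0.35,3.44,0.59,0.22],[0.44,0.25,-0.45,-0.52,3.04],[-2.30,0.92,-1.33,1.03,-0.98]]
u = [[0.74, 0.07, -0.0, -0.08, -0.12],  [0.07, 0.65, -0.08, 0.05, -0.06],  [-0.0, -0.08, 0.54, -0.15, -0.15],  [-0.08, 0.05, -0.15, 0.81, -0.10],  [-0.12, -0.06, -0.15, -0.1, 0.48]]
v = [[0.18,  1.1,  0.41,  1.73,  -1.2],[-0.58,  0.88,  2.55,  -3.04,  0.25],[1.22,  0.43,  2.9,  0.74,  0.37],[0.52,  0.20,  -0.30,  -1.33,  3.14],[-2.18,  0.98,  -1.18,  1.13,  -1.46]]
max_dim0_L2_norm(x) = 4.48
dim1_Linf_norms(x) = [1.65, 2.99, 3.44, 3.04, 2.3]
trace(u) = 3.22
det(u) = 0.07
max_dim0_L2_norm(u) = 0.84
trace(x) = 4.39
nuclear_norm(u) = 3.22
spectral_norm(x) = 5.13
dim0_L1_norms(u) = [1.01, 0.91, 0.92, 1.19, 0.91]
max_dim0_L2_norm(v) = 4.07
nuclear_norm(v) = 14.65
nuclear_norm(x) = 15.58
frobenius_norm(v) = 7.49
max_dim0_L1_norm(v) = 7.97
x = v + u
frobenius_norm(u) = 1.53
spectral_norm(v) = 5.27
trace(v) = 1.17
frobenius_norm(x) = 7.63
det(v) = -69.34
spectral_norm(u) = 0.92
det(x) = -161.74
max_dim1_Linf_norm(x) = 3.44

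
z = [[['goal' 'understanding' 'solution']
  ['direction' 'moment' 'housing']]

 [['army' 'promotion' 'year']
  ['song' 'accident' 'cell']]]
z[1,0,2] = 'year'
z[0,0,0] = 'goal'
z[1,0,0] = 'army'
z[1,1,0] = 'song'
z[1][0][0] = 'army'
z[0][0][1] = 'understanding'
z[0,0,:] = ['goal', 'understanding', 'solution']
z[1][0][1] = 'promotion'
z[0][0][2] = 'solution'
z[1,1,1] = 'accident'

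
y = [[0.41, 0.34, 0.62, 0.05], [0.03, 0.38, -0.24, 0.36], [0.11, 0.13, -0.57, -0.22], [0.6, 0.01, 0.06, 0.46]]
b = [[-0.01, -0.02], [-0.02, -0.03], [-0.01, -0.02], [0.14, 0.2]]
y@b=[[-0.01,-0.02],[0.04,0.06],[-0.03,-0.04],[0.06,0.08]]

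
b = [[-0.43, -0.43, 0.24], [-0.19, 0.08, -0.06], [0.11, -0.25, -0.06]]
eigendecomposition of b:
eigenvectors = [[0.96, 0.54, 0.18], [0.27, -0.61, 0.39], [-0.07, 0.58, 0.90]]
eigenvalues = [-0.57, 0.31, -0.15]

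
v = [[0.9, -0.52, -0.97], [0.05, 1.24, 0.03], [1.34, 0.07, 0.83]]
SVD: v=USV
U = [[-0.59, 0.57, -0.58], [0.19, -0.59, -0.78], [-0.79, -0.57, 0.24]]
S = [1.65, 1.52, 1.01]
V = [[-0.95, 0.3, -0.05], [-0.19, -0.70, -0.68], [-0.24, -0.64, 0.73]]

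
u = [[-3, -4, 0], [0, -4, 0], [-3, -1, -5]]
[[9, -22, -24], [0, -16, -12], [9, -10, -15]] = u @ [[-3, 2, 4], [0, 4, 3], [0, 0, 0]]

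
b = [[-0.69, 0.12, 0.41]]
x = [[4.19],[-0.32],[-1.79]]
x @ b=[[-2.89,0.50,1.72], [0.22,-0.04,-0.13], [1.24,-0.21,-0.73]]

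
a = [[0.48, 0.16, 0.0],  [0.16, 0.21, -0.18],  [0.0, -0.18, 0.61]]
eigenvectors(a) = [[0.36, 0.88, -0.31], [-0.88, 0.21, -0.42], [-0.30, 0.42, 0.86]]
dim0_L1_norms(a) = [0.64, 0.55, 0.79]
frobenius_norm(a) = 0.87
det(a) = 0.03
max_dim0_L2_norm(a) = 0.64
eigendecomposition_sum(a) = [[0.01, -0.03, -0.01], [-0.03, 0.07, 0.02], [-0.01, 0.02, 0.01]] + [[0.4,0.10,0.19], [0.1,0.02,0.05], [0.19,0.05,0.09]] + [[0.07,0.09,-0.18], [0.09,0.12,-0.25], [-0.18,-0.25,0.51]]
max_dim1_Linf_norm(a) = 0.61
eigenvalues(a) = [0.08, 0.52, 0.7]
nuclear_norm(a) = 1.30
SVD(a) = [[-0.31,  0.88,  -0.36], [-0.42,  0.21,  0.88], [0.86,  0.42,  0.3]] @ diag([0.6975843974205056, 0.518605742126203, 0.08380986045329124]) @ [[-0.31,-0.42,0.86], [0.88,0.21,0.42], [-0.36,0.88,0.3]]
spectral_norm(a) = 0.70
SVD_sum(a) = [[0.07, 0.09, -0.18], [0.09, 0.12, -0.25], [-0.18, -0.25, 0.51]] + [[0.40, 0.1, 0.19], [0.1, 0.02, 0.05], [0.19, 0.05, 0.09]] + [[0.01, -0.03, -0.01], [-0.03, 0.07, 0.02], [-0.01, 0.02, 0.01]]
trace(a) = 1.30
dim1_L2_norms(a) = [0.51, 0.32, 0.64]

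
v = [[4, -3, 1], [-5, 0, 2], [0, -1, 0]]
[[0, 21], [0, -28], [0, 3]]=v @ [[0, 4], [0, -3], [0, -4]]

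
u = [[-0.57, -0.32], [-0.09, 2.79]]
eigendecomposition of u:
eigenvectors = [[-1.00, 0.09], [-0.03, -1.0]]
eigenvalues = [-0.58, 2.8]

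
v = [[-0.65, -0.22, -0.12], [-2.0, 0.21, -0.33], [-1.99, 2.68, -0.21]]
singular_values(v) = [3.69, 1.5, 0.0]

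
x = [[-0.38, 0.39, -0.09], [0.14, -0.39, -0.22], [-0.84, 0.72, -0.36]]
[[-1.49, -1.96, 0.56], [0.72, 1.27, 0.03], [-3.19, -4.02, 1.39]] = x @ [[2.99, 2.1, -0.59], [-0.87, -2.84, 0.53], [0.15, 0.58, -1.43]]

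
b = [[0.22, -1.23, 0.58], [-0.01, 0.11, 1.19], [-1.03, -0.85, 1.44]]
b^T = [[0.22, -0.01, -1.03], [-1.23, 0.11, -0.85], [0.58, 1.19, 1.44]]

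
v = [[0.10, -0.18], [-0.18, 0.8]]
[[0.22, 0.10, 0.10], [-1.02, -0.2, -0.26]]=v @ [[-0.17, 0.86, 0.74],[-1.31, -0.06, -0.16]]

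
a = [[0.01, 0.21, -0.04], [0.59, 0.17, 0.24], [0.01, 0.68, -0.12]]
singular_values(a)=[0.77, 0.61, 0.01]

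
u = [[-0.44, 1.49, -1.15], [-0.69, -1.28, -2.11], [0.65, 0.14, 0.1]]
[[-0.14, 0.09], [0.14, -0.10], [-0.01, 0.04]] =u@[[0.01,0.05], [-0.1,0.07], [-0.01,-0.01]]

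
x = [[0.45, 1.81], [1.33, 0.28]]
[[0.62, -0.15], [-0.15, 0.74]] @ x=[[0.08, 1.08], [0.92, -0.06]]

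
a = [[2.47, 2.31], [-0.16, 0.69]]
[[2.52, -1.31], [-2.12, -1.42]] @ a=[[6.43, 4.92],[-5.01, -5.88]]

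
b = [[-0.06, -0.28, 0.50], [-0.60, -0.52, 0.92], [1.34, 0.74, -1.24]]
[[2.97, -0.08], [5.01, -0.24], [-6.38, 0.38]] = b@[[0.98,0.21], [-3.98,-1.49], [3.83,-0.97]]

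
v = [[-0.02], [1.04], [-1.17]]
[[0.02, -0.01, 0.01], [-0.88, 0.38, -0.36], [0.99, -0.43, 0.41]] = v @[[-0.85, 0.37, -0.35]]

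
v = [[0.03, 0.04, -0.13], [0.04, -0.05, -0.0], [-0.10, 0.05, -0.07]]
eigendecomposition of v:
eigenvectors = [[-0.87, -0.58, 0.29], [-0.23, 0.22, 0.86], [0.43, -0.78, 0.41]]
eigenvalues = [0.11, -0.16, -0.04]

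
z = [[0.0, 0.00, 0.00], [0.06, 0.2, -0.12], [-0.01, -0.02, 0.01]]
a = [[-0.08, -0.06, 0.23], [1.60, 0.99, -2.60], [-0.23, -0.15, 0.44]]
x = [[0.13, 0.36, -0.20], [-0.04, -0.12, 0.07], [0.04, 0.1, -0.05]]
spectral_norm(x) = 0.47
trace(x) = -0.04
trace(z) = 0.21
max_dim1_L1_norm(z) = 0.38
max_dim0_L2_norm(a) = 2.65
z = a @ x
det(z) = 0.00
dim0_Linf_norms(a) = [1.6, 0.99, 2.6]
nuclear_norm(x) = 0.48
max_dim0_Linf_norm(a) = 2.6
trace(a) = 1.35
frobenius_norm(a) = 3.26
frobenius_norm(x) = 0.47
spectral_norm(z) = 0.24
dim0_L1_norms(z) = [0.07, 0.22, 0.13]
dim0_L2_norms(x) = [0.14, 0.39, 0.22]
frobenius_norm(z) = 0.24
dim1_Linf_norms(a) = [0.23, 2.6, 0.44]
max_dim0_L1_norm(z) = 0.22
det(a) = -0.00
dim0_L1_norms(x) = [0.21, 0.58, 0.32]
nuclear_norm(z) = 0.25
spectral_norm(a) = 3.26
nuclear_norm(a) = 3.33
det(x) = -0.00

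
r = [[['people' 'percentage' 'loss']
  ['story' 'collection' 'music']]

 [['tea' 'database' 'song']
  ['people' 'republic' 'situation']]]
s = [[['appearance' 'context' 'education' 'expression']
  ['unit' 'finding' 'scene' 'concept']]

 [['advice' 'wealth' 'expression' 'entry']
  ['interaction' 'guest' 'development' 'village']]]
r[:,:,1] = [['percentage', 'collection'], ['database', 'republic']]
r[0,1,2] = 'music'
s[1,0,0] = 'advice'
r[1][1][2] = 'situation'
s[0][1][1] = 'finding'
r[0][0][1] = 'percentage'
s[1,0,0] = 'advice'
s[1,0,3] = 'entry'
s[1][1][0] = 'interaction'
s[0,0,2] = 'education'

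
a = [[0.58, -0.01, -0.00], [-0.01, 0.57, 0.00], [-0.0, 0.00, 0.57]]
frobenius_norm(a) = 0.99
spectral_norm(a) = 0.59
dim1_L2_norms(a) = [0.58, 0.57, 0.57]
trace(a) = 1.72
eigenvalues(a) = [0.59, 0.56, 0.57]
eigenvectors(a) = [[0.85,0.53,0.0],[-0.53,0.85,0.0],[0.0,0.00,1.00]]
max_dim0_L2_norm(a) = 0.58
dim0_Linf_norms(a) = [0.58, 0.57, 0.57]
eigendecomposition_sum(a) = [[0.42, -0.26, 0.00], [-0.26, 0.16, 0.0], [0.0, 0.00, 0.0]] + [[0.16, 0.25, 0.00], [0.25, 0.41, 0.00], [0.00, 0.0, 0.0]] + [[0.00, 0.00, 0.0], [0.0, 0.00, 0.00], [0.00, 0.0, 0.57]]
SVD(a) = [[-0.85, 0.0, 0.53], [0.53, 0.00, 0.85], [0.00, 1.00, 0.0]] @ diag([0.586180339887499, 0.57, 0.563819660112501]) @ [[-0.85, 0.53, -0.0], [0.0, 0.0, 1.00], [0.53, 0.85, 0.00]]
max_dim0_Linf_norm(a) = 0.58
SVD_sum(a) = [[0.42, -0.26, 0.0], [-0.26, 0.16, 0.0], [0.0, 0.00, 0.00]] + [[0.0,  0.0,  0.00], [0.0,  0.0,  0.0], [0.00,  0.00,  0.57]] + [[0.16, 0.25, 0.00], [0.25, 0.41, 0.00], [0.00, 0.00, 0.0]]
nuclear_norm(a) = 1.72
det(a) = 0.19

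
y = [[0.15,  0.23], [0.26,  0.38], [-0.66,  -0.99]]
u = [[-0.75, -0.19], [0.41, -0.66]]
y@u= [[-0.02, -0.18], [-0.04, -0.30], [0.09, 0.78]]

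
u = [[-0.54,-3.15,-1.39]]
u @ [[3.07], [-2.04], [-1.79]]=[[7.26]]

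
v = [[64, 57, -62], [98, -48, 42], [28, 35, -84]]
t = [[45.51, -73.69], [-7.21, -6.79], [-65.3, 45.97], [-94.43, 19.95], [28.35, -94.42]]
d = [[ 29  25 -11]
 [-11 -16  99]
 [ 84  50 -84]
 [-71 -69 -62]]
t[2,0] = -65.3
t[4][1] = -94.42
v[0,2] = -62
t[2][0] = -65.3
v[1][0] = 98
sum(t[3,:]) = -74.48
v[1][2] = 42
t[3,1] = 19.95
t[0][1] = -73.69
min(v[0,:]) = -62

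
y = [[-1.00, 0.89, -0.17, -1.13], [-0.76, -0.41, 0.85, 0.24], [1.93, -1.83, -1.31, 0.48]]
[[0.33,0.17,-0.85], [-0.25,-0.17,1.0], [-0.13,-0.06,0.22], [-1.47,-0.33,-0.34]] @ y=[[-2.10,1.78,1.20,-0.74], [2.31,-1.98,-1.41,0.72], [0.60,-0.49,-0.32,0.24], [1.06,-0.55,0.41,1.42]]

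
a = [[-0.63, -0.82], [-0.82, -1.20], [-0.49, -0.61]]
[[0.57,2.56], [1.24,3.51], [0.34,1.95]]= a @ [[3.96, -2.28], [-3.74, -1.37]]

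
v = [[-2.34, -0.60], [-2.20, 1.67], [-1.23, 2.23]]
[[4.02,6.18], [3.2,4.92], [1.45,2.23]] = v@[[-1.65, -2.54], [-0.26, -0.40]]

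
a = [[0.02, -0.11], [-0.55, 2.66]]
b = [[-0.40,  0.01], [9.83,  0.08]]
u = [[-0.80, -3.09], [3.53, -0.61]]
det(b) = -0.13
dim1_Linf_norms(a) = [0.11, 2.66]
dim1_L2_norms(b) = [0.4, 9.83]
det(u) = 11.40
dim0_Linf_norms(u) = [3.53, 3.09]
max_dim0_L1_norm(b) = 10.23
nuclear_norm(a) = 2.72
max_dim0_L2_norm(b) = 9.84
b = a @ u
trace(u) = -1.41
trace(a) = 2.68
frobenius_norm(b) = 9.84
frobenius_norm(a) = 2.72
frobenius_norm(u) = 4.80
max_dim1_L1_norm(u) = 4.14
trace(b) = -0.32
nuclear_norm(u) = 6.77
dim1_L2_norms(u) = [3.19, 3.58]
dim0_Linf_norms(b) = [9.83, 0.08]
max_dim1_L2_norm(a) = 2.72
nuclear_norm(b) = 9.85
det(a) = -0.01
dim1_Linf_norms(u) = [3.09, 3.53]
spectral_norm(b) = 9.84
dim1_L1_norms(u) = [3.89, 4.14]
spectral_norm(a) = 2.72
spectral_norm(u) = 3.62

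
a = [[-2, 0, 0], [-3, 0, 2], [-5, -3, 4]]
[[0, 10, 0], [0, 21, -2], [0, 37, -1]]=a@[[0, -5, 0], [0, 0, -1], [0, 3, -1]]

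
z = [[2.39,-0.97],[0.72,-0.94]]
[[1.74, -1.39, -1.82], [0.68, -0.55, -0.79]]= z @ [[0.63,-0.50,-0.61], [-0.24,0.20,0.37]]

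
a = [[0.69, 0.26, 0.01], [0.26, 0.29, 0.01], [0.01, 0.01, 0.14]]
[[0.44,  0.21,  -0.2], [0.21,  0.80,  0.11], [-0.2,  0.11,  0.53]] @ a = [[0.36, 0.17, -0.02], [0.35, 0.29, 0.03], [-0.1, -0.01, 0.07]]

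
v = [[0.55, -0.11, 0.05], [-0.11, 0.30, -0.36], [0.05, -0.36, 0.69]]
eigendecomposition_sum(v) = [[0.06, -0.12, 0.20],[-0.12, 0.24, -0.39],[0.20, -0.39, 0.63]] + [[0.49, 0.0, -0.15], [0.0, 0.00, -0.0], [-0.15, -0.0, 0.05]] + [[0.00, 0.01, 0.01], [0.01, 0.06, 0.03], [0.01, 0.03, 0.02]]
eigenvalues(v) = [0.93, 0.53, 0.08]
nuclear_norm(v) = 1.54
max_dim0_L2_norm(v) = 0.78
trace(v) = 1.54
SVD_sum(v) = [[0.06, -0.12, 0.2], [-0.12, 0.24, -0.39], [0.20, -0.39, 0.63]] + [[0.49, 0.00, -0.15], [0.0, 0.0, -0.0], [-0.15, -0.0, 0.05]] + [[0.0, 0.01, 0.01], [0.01, 0.06, 0.03], [0.01, 0.03, 0.02]]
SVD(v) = [[-0.26, -0.96, 0.15], [0.51, -0.0, 0.86], [-0.82, 0.3, 0.49]] @ diag([0.9306825159863014, 0.5340014509328314, 0.07531603308086689]) @ [[-0.26, 0.51, -0.82], [-0.96, -0.0, 0.3], [0.15, 0.86, 0.49]]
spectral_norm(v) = 0.93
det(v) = 0.04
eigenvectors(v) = [[0.26,-0.96,0.15],  [-0.51,-0.0,0.86],  [0.82,0.3,0.49]]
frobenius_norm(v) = 1.08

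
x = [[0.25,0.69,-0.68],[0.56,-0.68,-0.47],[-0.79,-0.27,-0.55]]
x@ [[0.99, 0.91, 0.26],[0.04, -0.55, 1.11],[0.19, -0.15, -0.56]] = [[0.15, -0.05, 1.21], [0.44, 0.95, -0.35], [-0.90, -0.49, -0.2]]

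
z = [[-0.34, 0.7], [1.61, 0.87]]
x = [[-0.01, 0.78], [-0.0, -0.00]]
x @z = [[1.26,0.67], [0.00,0.00]]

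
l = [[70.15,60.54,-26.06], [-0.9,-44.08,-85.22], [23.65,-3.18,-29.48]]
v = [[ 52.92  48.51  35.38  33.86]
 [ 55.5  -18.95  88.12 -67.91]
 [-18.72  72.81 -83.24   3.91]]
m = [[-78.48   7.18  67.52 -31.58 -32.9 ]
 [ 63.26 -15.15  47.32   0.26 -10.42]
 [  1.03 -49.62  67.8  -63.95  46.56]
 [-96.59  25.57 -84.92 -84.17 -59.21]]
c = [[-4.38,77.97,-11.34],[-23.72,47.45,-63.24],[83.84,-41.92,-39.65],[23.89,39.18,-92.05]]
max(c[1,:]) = 47.45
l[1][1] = -44.08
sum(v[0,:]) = 170.67000000000002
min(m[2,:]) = -63.95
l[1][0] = -0.9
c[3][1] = 39.18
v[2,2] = -83.24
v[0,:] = [52.92, 48.51, 35.38, 33.86]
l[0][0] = 70.15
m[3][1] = 25.57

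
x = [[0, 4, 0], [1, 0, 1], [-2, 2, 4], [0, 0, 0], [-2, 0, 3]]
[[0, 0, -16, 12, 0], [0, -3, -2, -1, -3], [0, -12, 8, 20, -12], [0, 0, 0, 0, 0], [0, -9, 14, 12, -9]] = x @ [[0, 0, -4, -3, 0], [0, 0, -4, 3, 0], [0, -3, 2, 2, -3]]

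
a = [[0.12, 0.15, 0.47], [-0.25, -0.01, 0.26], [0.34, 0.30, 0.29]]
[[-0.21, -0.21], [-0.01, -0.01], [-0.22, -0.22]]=a @ [[-0.34, -0.34], [-0.01, -0.01], [-0.36, -0.36]]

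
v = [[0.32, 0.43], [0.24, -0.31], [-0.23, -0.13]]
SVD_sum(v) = [[0.29, 0.45], [-0.07, -0.11], [-0.13, -0.20]] + [[0.03, -0.02],[0.31, -0.20],[-0.10, 0.07]]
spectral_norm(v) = 0.60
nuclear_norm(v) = 0.99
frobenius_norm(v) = 0.71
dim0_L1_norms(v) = [0.79, 0.87]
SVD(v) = [[0.89, 0.09], [-0.22, 0.94], [-0.39, -0.31]] @ diag([0.5981152715290883, 0.39122643310963146]) @ [[0.54, 0.84], [0.84, -0.54]]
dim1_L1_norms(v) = [0.75, 0.55, 0.36]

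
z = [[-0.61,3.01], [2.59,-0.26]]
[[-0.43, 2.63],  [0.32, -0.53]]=z @ [[0.11, -0.12], [-0.12, 0.85]]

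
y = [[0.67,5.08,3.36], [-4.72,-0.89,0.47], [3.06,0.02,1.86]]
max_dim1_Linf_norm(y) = 5.08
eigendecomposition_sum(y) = [[(0.05+1.8j),(2.19-0.03j),(0.89-0.86j)], [(-2.11-0.08j),-0.13+2.56j,0.94+1.11j], [0.92-0.62j,(-0.74-1.13j),(-0.74-0.18j)]] + [[(0.05-1.8j), 2.19+0.03j, 0.89+0.86j], [(-2.11+0.08j), -0.13-2.56j, (0.94-1.11j)], [(0.92+0.62j), -0.74+1.13j, (-0.74+0.18j)]] + [[(0.57+0j),  (0.7-0j),  (1.57-0j)],  [-0.51-0.00j,  (-0.63+0j),  (-1.4+0j)],  [(1.22+0j),  (1.49-0j),  (3.34-0j)]]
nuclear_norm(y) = 13.52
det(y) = 59.62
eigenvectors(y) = [[(0.04+0.6j), 0.04-0.60j, 0.40+0.00j], [(-0.71+0j), -0.71-0.00j, -0.35+0.00j], [0.30-0.22j, (0.3+0.22j), (0.85+0j)]]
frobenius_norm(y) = 8.58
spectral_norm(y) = 6.73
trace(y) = 1.64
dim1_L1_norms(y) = [9.11, 6.08, 4.94]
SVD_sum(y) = [[3.12,3.51,2.52],[-1.83,-2.06,-1.48],[1.57,1.77,1.27]] + [[-2.45,1.45,1.00], [-2.88,1.71,1.18], [1.50,-0.89,-0.62]] + [[0.00, 0.11, -0.16], [-0.01, -0.54, 0.77], [-0.01, -0.85, 1.21]]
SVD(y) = [[-0.79, -0.6, -0.11], [0.46, -0.71, 0.53], [-0.4, 0.37, 0.84]] @ diag([6.734538535142165, 5.019458591001325, 1.7637817812610017]) @ [[-0.58, -0.66, -0.47], [0.81, -0.48, -0.33], [-0.01, -0.58, 0.82]]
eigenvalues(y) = [(-0.83+4.18j), (-0.83-4.18j), (3.29+0j)]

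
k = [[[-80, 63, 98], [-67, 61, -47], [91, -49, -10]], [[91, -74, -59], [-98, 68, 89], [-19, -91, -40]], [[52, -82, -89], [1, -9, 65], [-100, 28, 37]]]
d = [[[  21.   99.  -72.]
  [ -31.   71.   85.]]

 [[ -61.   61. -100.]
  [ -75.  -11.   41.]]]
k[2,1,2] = 65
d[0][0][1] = 99.0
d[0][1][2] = 85.0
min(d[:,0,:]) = -100.0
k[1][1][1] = 68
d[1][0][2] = -100.0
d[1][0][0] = -61.0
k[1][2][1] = -91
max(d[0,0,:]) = 99.0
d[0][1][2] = 85.0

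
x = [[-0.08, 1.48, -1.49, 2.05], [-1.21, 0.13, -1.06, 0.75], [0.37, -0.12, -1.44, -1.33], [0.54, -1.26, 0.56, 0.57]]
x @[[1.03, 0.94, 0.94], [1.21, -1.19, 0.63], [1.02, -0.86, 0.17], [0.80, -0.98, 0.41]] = [[1.83, -2.56, 1.44], [-1.57, -1.12, -0.93], [-2.30, 3.03, -0.52], [0.06, 0.97, 0.04]]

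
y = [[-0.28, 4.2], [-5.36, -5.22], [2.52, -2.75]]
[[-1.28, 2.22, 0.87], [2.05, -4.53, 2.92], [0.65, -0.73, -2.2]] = y@[[-0.08, 0.31, -0.7], [-0.31, 0.55, 0.16]]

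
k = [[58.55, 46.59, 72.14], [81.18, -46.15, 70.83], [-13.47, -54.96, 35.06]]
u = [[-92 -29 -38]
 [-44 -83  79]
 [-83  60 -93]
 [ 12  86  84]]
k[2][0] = -13.47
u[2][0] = -83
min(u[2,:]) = -93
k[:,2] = [72.14, 70.83, 35.06]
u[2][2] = -93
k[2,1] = -54.96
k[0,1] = 46.59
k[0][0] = 58.55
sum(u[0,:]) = -159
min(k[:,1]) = -54.96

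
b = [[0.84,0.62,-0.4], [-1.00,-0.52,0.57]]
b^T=[[0.84, -1.0], [0.62, -0.52], [-0.4, 0.57]]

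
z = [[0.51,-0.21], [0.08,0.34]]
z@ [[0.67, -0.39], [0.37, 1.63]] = [[0.26, -0.54], [0.18, 0.52]]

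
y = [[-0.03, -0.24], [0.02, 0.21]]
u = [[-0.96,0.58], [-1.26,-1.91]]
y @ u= [[0.33,0.44], [-0.28,-0.39]]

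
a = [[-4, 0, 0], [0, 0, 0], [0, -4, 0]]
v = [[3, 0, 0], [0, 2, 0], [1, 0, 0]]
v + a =[[-1, 0, 0], [0, 2, 0], [1, -4, 0]]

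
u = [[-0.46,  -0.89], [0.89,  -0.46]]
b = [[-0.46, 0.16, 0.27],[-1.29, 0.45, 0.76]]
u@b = [[1.36, -0.47, -0.8], [0.18, -0.06, -0.11]]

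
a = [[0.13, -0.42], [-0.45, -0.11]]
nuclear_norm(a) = 0.90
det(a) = -0.20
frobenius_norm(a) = 0.64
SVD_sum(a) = [[0.19, -0.03], [-0.42, 0.07]] + [[-0.06, -0.39], [-0.03, -0.18]]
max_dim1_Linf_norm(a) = 0.45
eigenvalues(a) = [0.46, -0.44]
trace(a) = 0.02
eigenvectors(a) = [[0.79, 0.59], [-0.62, 0.81]]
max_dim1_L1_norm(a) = 0.56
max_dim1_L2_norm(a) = 0.46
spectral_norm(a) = 0.47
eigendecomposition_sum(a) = [[0.29, -0.21], [-0.23, 0.17]] + [[-0.16, -0.21], [-0.22, -0.28]]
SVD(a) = [[-0.42, 0.91], [0.91, 0.42]] @ diag([0.4692760250720596, 0.43322051231741976]) @ [[-0.99,  0.16], [-0.16,  -0.99]]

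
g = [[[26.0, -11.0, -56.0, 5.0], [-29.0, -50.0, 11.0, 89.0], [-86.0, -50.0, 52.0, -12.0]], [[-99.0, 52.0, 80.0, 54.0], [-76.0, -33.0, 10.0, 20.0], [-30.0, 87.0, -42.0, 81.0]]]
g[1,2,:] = [-30.0, 87.0, -42.0, 81.0]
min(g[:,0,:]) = -99.0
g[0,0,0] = 26.0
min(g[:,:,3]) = -12.0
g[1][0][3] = 54.0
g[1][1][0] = -76.0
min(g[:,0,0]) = -99.0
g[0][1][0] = -29.0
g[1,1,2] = 10.0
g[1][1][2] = 10.0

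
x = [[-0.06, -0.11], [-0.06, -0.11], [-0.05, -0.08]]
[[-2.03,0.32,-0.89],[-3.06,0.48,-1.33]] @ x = [[0.15,0.26],[0.22,0.39]]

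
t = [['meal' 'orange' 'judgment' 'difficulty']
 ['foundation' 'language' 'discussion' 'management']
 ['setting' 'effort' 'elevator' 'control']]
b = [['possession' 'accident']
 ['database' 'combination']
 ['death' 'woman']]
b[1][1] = 'combination'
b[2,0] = 'death'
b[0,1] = 'accident'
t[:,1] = ['orange', 'language', 'effort']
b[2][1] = 'woman'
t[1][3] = 'management'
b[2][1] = 'woman'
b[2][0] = 'death'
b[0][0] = 'possession'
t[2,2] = 'elevator'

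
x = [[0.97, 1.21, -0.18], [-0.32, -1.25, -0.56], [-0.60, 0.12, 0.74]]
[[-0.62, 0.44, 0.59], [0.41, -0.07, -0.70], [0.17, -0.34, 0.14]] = x @[[-0.12, 0.22, 0.28],[-0.39, 0.14, 0.32],[0.2, -0.31, 0.37]]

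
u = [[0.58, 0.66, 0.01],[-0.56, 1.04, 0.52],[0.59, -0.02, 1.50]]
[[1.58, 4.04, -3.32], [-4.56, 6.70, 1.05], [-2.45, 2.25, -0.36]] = u @ [[3.72, 0.28, -3.84], [-0.83, 5.86, -1.68], [-3.11, 1.47, 1.25]]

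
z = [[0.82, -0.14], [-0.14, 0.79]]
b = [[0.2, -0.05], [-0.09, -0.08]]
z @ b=[[0.18, -0.03], [-0.10, -0.06]]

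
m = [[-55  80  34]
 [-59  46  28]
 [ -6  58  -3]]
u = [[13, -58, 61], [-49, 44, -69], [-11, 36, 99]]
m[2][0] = -6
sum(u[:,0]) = -47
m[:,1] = [80, 46, 58]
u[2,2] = 99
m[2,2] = -3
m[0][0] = -55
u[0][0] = 13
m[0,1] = 80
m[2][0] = -6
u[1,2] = -69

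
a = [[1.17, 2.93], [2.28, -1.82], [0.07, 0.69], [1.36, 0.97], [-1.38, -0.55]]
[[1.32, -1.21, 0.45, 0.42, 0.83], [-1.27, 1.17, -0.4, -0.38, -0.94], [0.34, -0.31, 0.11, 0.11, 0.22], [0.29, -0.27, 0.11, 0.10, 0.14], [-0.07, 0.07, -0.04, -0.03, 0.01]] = a@[[-0.15, 0.14, -0.04, -0.04, -0.14], [0.51, -0.47, 0.17, 0.16, 0.34]]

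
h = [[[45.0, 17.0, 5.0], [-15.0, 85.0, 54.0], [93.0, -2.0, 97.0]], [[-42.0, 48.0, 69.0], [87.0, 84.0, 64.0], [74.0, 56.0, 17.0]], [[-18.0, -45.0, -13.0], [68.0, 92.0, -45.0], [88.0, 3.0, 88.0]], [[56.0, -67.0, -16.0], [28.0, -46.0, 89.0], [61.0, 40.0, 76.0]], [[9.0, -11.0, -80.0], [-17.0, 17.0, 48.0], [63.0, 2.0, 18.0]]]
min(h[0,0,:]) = 5.0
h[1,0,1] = 48.0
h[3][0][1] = -67.0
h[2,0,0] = -18.0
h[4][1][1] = 17.0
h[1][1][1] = 84.0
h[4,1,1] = 17.0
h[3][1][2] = 89.0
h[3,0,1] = -67.0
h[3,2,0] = 61.0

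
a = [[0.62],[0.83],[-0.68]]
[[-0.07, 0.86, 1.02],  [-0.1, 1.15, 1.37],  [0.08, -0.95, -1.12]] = a @ [[-0.12,1.39,1.65]]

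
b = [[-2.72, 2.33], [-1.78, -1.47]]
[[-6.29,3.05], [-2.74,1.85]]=b@[[1.92, -1.08], [-0.46, 0.05]]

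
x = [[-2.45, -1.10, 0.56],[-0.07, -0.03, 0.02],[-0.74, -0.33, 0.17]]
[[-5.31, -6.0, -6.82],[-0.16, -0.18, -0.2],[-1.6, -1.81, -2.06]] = x @ [[0.62, 1.90, 2.93], [2.07, 0.33, -0.72], [-2.7, -1.75, -0.77]]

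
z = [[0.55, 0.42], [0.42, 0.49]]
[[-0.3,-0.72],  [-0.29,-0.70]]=z@[[-0.27,-0.64], [-0.37,-0.88]]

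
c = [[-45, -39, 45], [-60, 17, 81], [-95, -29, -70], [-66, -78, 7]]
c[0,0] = -45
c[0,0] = -45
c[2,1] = -29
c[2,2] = -70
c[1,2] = 81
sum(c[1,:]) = 38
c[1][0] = -60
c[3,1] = -78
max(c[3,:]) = 7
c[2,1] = -29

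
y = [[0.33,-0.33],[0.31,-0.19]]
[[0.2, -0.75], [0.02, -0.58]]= y@[[-0.78, -1.19],[-1.38, 1.09]]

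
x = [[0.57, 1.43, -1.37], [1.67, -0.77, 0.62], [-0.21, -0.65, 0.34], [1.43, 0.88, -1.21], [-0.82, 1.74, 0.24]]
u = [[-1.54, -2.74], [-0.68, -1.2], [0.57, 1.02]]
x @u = [[-2.63, -4.68], [-1.69, -3.02], [0.96, 1.70], [-3.49, -6.21], [0.22, 0.40]]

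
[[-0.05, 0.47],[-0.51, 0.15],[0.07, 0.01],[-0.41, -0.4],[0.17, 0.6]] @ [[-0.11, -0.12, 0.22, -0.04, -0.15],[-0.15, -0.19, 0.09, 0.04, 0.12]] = [[-0.06, -0.08, 0.03, 0.02, 0.06],[0.03, 0.03, -0.10, 0.03, 0.09],[-0.01, -0.01, 0.02, -0.00, -0.01],[0.11, 0.13, -0.13, 0.00, 0.01],[-0.11, -0.13, 0.09, 0.02, 0.05]]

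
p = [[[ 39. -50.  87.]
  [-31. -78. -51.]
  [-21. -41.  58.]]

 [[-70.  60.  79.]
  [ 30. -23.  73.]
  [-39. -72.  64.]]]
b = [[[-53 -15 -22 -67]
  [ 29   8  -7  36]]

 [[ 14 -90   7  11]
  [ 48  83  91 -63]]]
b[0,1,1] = 8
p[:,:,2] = [[87.0, -51.0, 58.0], [79.0, 73.0, 64.0]]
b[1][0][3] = 11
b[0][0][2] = -22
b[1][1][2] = 91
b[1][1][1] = 83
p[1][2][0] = -39.0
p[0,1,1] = -78.0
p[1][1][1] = -23.0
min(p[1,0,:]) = -70.0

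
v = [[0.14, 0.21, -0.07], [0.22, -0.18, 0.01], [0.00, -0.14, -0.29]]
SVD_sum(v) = [[-0.02, 0.06, 0.05], [0.04, -0.13, -0.11], [0.07, -0.21, -0.18]] + [[-0.03, 0.08, -0.11],  [0.04, -0.10, 0.13],  [-0.03, 0.08, -0.11]] + [[0.19, 0.07, -0.01], [0.14, 0.05, -0.01], [-0.03, -0.01, 0.00]]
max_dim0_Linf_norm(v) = 0.29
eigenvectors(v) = [[(0.89+0j), (0.1+0.23j), (0.1-0.23j)], [0.45+0.00j, 0.01-0.44j, 0.01+0.44j], [-0.11+0.00j, 0.86+0.00j, (0.86-0j)]]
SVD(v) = [[-0.22, -0.55, -0.80],[0.52, 0.63, -0.58],[0.83, -0.54, 0.14]] @ diag([0.34647667421334744, 0.26167469399304455, 0.2543231581073661]) @ [[0.24, -0.74, -0.63], [0.24, -0.59, 0.77], [-0.94, -0.33, 0.04]]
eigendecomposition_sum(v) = [[(0.2+0j),  0.10+0.00j,  (-0.02+0j)], [(0.1+0j),  (0.05+0j),  (-0.01+0j)], [-0.03+0.00j,  -0.01+0.00j,  0.00+0.00j]] + [[(-0.03+0.02j), 0.05-0.04j, (-0.02-0.04j)], [0.06-0.00j, -0.12+0.03j, (0.01+0.07j)], [0.01+0.12j, (-0.06-0.23j), (-0.15+0.03j)]] + [[-0.03-0.02j,  (0.05+0.04j),  (-0.02+0.04j)], [(0.06+0j),  -0.12-0.03j,  0.01-0.07j], [0.01-0.12j,  (-0.06+0.23j),  (-0.15-0.03j)]]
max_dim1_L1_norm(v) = 0.43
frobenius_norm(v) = 0.50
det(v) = 0.02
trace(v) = -0.33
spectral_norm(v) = 0.35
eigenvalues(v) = [(0.25+0j), (-0.29+0.07j), (-0.29-0.07j)]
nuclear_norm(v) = 0.86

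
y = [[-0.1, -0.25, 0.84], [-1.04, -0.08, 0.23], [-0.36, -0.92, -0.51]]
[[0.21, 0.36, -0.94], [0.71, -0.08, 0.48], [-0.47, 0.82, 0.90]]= y @ [[-0.65,0.19,-0.73], [0.58,-1.04,-0.02], [0.34,0.14,-1.21]]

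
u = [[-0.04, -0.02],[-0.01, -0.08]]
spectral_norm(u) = 0.09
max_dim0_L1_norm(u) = 0.1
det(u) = 0.00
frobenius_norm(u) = 0.09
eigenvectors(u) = [[0.98, 0.41], [-0.22, 0.91]]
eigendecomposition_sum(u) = [[-0.03, 0.01], [0.01, -0.00]] + [[-0.01, -0.03], [-0.02, -0.08]]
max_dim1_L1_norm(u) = 0.09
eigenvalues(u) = [-0.04, -0.08]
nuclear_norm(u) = 0.12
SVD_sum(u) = [[-0.01, -0.03], [-0.02, -0.08]] + [[-0.03, 0.01], [0.01, -0.0]]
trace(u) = -0.12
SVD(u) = [[0.36, 0.93], [0.93, -0.36]] @ diag([0.08520797289396148, 0.035207972893961485]) @ [[-0.28,-0.96], [-0.96,0.28]]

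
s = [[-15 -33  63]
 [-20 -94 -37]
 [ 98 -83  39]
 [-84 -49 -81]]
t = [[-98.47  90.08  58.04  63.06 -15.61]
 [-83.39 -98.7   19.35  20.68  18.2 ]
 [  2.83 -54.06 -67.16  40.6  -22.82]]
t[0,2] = 58.04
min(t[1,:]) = -98.7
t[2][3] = 40.6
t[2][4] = -22.82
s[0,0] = -15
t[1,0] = -83.39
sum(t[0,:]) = 97.10000000000001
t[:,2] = [58.04, 19.35, -67.16]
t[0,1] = 90.08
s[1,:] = [-20, -94, -37]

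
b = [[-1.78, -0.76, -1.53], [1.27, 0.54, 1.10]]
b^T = [[-1.78, 1.27], [-0.76, 0.54], [-1.53, 1.1]]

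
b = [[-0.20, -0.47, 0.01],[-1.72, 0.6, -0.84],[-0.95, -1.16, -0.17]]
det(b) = 0.003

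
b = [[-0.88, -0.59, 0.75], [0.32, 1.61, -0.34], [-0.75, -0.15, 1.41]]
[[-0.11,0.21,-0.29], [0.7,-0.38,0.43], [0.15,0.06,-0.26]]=b@[[-0.11, -0.13, 0.06], [0.48, -0.22, 0.23], [0.10, -0.05, -0.13]]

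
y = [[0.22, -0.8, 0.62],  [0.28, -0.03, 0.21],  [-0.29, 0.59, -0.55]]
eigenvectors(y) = [[(-0.78+0j), (-0.78-0j), -0.52+0.00j], [0.04+0.27j, 0.04-0.27j, 0.43+0.00j], [(0.55-0.12j), 0.55+0.12j, 0.74+0.00j]]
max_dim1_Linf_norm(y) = 0.8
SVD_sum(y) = [[0.30,-0.74,0.65], [0.07,-0.17,0.15], [-0.25,0.62,-0.54]] + [[-0.08, -0.05, -0.02], [0.21, 0.14, 0.06], [-0.04, -0.03, -0.01]] + [[0.00, -0.00, -0.00], [0.0, -0.00, -0.00], [0.0, -0.00, -0.0]]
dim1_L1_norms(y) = [1.64, 0.52, 1.43]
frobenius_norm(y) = 1.39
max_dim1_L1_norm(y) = 1.64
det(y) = -0.00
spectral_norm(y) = 1.36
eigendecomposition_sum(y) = [[(0.11+0.43j), -0.40-0.10j, 0.31+0.36j], [0.14-0.06j, (-0.01+0.14j), 0.11-0.12j], [(-0.14-0.29j), 0.30+0.01j, -0.27-0.21j]] + [[(0.11-0.43j), -0.40+0.10j, (0.31-0.36j)], [(0.14+0.06j), (-0.01-0.14j), 0.11+0.12j], [(-0.14+0.29j), (0.3-0.01j), (-0.27+0.21j)]] + [[-0j, 0j, (0.01-0j)], [-0.00+0.00j, (-0-0j), (-0+0j)], [-0.01+0.00j, (-0-0j), -0.01+0.00j]]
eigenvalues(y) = [(-0.18+0.37j), (-0.18-0.37j), (-0.01+0j)]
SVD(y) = [[-0.76, 0.36, 0.55], [-0.17, -0.92, 0.36], [0.63, 0.18, 0.76]] @ diag([1.3600949328169345, 0.28466475265795593, 0.002784298813649324]) @ [[-0.29, 0.72, -0.63], [-0.81, -0.54, -0.24], [0.51, -0.43, -0.74]]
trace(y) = -0.36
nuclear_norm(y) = 1.65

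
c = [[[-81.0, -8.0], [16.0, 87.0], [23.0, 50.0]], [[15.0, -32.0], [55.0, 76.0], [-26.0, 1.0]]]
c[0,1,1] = 87.0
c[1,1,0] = 55.0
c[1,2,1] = 1.0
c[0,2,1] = 50.0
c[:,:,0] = [[-81.0, 16.0, 23.0], [15.0, 55.0, -26.0]]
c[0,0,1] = -8.0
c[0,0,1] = -8.0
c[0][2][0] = 23.0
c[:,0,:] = [[-81.0, -8.0], [15.0, -32.0]]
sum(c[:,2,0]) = -3.0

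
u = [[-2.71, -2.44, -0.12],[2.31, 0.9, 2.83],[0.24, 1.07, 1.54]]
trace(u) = -0.27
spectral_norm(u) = 4.96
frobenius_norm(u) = 5.57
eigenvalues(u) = [(2.52+0j), (-1.4+1.58j), (-1.4-1.58j)]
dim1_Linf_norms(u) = [2.71, 2.83, 1.54]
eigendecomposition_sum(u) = [[(-0.2+0j), (-0.36+0j), -1.00+0.00j], [(0.42+0j), 0.73+0.00j, 2.05+0.00j], [0.40+0.00j, 0.71+0.00j, (1.99+0j)]] + [[(-1.25+0.41j), -1.04-0.72j, (0.44+0.95j)], [(0.95+0.6j), (0.09+1.07j), (0.39-0.8j)], [(-0.08-0.3j), (0.18-0.24j), (-0.23+0.09j)]] + [[-1.25-0.41j, -1.04+0.72j, (0.44-0.95j)], [0.95-0.60j, 0.09-1.07j, 0.39+0.80j], [-0.08+0.30j, 0.18+0.24j, -0.23-0.09j]]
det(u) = 11.20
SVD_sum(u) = [[-2.2, -1.61, -1.63],[2.43, 1.78, 1.79],[1.04, 0.76, 0.77]] + [[-0.55, -0.78, 1.52], [-0.4, -0.57, 1.1], [-0.23, -0.33, 0.65]] + [[0.04, -0.05, -0.01], [0.28, -0.32, -0.06], [-0.56, 0.64, 0.13]]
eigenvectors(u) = [[0.33+0.00j, -0.75+0.00j, (-0.75-0j)], [-0.68+0.00j, (0.4+0.49j), 0.40-0.49j], [(-0.66+0j), 0.01-0.18j, 0.01+0.18j]]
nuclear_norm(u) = 8.27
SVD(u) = [[-0.64, -0.77, -0.06], [0.71, -0.55, -0.44], [0.30, -0.33, 0.90]] @ diag([4.963746487998081, 2.339140616056885, 0.9648015242523841]) @ [[0.69, 0.51, 0.51], [0.31, 0.44, -0.85], [-0.65, 0.74, 0.15]]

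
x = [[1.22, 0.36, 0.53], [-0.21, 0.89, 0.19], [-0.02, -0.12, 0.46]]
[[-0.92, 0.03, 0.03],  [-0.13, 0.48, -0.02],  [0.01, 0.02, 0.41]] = x @ [[-0.64, -0.18, -0.25], [-0.28, 0.46, -0.26], [-0.08, 0.15, 0.81]]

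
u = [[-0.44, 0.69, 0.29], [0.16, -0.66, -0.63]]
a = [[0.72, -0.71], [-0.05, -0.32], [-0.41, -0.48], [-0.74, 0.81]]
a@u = [[-0.43,0.97,0.66],[-0.03,0.18,0.19],[0.1,0.03,0.18],[0.46,-1.05,-0.72]]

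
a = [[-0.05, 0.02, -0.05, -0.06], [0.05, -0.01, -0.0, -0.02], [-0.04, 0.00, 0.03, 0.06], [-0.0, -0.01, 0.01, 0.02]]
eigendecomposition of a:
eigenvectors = [[-0.75, 0.48, 0.25, 0.21], [0.57, 0.35, 0.68, 0.03], [-0.32, -0.77, -0.51, -0.83], [0.09, -0.22, 0.47, 0.51]]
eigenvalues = [-0.08, 0.07, -0.01, 0.0]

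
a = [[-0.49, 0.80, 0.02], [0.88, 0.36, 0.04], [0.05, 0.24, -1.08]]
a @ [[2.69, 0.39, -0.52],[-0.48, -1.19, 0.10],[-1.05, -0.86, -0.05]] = [[-1.72, -1.16, 0.33], [2.15, -0.12, -0.42], [1.15, 0.66, 0.05]]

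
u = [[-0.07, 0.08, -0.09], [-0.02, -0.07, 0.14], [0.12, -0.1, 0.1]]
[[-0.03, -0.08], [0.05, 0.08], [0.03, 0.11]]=u@ [[0.01,  0.36], [0.22,  -0.00], [0.47,  0.64]]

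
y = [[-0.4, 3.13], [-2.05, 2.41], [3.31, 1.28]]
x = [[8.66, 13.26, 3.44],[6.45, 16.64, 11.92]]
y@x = [[16.72, 46.78, 35.93], [-2.21, 12.92, 21.68], [36.92, 65.19, 26.64]]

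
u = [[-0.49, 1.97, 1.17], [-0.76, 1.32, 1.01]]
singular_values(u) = [2.95, 0.35]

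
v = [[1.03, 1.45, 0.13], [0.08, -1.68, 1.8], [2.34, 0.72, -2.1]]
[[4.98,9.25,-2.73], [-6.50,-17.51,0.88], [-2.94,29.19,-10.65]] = v @ [[-1.92, 5.26, -3.65], [4.72, 3.26, 0.60], [0.88, -6.92, 1.21]]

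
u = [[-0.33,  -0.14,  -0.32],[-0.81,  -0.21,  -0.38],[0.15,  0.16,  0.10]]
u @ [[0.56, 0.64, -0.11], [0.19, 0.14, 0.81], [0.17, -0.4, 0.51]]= [[-0.27, -0.10, -0.24], [-0.56, -0.4, -0.27], [0.13, 0.08, 0.16]]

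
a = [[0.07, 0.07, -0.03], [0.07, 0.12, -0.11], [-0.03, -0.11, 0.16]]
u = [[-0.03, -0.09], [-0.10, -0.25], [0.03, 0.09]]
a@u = [[-0.01, -0.03], [-0.02, -0.05], [0.02, 0.04]]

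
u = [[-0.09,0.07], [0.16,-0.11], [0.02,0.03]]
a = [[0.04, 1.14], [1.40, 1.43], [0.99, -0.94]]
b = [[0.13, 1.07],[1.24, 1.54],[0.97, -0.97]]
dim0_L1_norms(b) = [2.34, 3.58]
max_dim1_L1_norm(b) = 2.78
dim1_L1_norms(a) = [1.18, 2.83, 1.93]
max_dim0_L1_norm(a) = 3.51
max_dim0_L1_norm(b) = 3.58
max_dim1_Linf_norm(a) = 1.43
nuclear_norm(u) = 0.26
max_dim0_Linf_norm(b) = 1.54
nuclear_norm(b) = 3.64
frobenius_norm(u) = 0.23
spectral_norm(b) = 2.23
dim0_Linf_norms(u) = [0.16, 0.11]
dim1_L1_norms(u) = [0.16, 0.27, 0.05]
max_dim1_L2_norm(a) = 2.0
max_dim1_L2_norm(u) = 0.19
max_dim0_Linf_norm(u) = 0.16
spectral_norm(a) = 2.21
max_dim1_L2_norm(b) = 1.98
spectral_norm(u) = 0.23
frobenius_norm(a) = 2.68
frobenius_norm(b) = 2.64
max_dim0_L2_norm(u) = 0.18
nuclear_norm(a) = 3.72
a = b + u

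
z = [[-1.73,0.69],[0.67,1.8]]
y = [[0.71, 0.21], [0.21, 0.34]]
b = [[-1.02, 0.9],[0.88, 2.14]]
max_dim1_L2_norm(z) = 1.92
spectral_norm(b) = 2.37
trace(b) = 1.12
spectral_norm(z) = 1.93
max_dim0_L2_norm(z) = 1.93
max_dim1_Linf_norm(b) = 2.14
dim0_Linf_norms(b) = [1.02, 2.14]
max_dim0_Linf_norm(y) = 0.71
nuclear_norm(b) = 3.63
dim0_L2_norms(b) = [1.35, 2.32]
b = y + z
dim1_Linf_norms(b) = [1.02, 2.14]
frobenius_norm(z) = 2.68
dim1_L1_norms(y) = [0.92, 0.55]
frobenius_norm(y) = 0.84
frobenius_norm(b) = 2.68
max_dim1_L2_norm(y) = 0.74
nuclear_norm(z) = 3.78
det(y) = 0.20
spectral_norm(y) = 0.80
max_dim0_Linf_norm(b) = 2.14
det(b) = -2.97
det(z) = -3.58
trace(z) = 0.07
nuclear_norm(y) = 1.05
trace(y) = 1.05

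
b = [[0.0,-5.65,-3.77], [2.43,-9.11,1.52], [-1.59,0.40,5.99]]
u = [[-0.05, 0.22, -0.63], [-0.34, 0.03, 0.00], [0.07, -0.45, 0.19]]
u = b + [[-0.05, 5.87, 3.14], [-2.77, 9.14, -1.52], [1.66, -0.85, -5.80]]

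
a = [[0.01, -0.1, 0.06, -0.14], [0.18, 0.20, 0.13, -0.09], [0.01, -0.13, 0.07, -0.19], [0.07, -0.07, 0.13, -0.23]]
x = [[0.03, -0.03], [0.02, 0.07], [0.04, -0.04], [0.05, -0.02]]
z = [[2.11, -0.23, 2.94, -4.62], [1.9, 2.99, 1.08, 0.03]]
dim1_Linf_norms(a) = [0.14, 0.2, 0.19, 0.23]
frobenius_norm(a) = 0.52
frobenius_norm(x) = 0.11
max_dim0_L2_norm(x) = 0.09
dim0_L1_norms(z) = [4.01, 3.22, 4.02, 4.65]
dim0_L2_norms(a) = [0.19, 0.27, 0.21, 0.34]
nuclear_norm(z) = 9.48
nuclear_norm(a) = 0.74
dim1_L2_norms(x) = [0.04, 0.07, 0.06, 0.05]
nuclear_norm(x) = 0.16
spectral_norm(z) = 6.02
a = x @ z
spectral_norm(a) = 0.42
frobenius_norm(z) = 6.94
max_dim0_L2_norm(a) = 0.34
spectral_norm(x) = 0.09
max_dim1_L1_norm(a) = 0.6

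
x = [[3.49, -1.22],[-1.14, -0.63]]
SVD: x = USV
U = [[-0.97,0.24], [0.24,0.97]]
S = [3.8, 0.94]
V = [[-0.96, 0.27], [-0.27, -0.96]]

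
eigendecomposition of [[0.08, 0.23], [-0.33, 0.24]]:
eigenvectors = [[(-0.19+0.61j),(-0.19-0.61j)], [(-0.77+0j),(-0.77-0j)]]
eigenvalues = [(0.16+0.26j), (0.16-0.26j)]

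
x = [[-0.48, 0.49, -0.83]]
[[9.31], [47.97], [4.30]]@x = [[-4.47, 4.56, -7.73], [-23.03, 23.51, -39.82], [-2.06, 2.11, -3.57]]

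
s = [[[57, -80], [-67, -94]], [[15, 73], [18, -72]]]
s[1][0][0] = 15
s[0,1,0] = -67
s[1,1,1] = -72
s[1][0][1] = 73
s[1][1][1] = -72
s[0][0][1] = -80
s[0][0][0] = 57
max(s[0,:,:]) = 57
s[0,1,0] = -67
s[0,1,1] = -94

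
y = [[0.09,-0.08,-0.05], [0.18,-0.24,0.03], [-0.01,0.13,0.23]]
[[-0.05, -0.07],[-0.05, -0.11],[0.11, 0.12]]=y@[[-0.25, -0.32], [0.07, 0.28], [0.44, 0.35]]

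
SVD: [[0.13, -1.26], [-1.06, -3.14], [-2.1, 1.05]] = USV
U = [[-0.35, 0.13], [-0.91, -0.27], [0.21, -0.95]]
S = [3.56, 2.33]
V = [[0.13,0.99], [0.99,-0.13]]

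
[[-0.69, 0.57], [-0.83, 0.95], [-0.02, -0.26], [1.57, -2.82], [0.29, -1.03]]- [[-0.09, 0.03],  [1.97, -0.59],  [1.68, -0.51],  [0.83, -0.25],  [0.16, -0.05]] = [[-0.60,0.54], [-2.8,1.54], [-1.7,0.25], [0.74,-2.57], [0.13,-0.98]]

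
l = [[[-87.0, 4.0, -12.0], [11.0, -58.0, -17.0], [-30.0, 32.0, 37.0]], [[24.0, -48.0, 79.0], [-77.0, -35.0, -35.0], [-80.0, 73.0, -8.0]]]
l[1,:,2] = [79.0, -35.0, -8.0]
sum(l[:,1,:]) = -211.0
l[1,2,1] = 73.0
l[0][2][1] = 32.0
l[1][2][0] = -80.0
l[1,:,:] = [[24.0, -48.0, 79.0], [-77.0, -35.0, -35.0], [-80.0, 73.0, -8.0]]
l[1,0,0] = 24.0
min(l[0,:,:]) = -87.0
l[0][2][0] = -30.0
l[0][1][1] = -58.0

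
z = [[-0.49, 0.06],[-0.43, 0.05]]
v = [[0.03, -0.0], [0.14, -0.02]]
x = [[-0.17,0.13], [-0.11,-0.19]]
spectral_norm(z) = 0.66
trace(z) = -0.44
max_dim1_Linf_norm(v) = 0.14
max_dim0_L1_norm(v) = 0.17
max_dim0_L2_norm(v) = 0.14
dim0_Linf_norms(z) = [0.49, 0.06]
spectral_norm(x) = 0.23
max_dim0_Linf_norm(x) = 0.19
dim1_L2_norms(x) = [0.21, 0.22]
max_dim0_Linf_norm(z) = 0.49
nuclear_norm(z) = 0.66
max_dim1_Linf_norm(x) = 0.19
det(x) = 0.05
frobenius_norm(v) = 0.14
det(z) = 0.00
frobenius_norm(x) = 0.31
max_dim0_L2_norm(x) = 0.23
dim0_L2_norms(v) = [0.14, 0.02]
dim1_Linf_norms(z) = [0.49, 0.43]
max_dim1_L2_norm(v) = 0.14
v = x @ z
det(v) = -0.00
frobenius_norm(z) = 0.66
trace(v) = 0.01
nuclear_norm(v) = 0.15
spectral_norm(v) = 0.14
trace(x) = -0.36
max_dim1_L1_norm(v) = 0.16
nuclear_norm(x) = 0.43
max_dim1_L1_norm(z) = 0.55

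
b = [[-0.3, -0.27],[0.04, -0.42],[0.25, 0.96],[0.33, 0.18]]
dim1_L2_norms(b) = [0.4, 0.42, 0.99, 0.38]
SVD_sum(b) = [[-0.11, -0.33], [-0.12, -0.36], [0.32, 0.94], [0.09, 0.26]] + [[-0.19,0.06], [0.16,-0.06], [-0.07,0.02], [0.24,-0.08]]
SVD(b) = [[-0.31, 0.53], [-0.33, -0.47], [0.86, 0.20], [0.24, -0.68]] @ diag([1.152169693631709, 0.3725654265717818]) @ [[0.32, 0.95], [-0.95, 0.32]]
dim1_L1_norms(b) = [0.57, 0.46, 1.21, 0.51]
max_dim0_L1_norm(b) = 1.83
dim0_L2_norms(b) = [0.51, 1.1]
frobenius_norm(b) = 1.21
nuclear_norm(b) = 1.52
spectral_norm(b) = 1.15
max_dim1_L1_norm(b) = 1.21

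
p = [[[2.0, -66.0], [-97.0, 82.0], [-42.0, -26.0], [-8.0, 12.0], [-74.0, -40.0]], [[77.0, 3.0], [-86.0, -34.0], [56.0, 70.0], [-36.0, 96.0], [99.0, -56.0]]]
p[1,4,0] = 99.0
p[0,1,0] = -97.0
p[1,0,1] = 3.0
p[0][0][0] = 2.0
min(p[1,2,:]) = 56.0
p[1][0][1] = 3.0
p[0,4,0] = -74.0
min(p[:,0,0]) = 2.0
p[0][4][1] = -40.0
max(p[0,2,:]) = -26.0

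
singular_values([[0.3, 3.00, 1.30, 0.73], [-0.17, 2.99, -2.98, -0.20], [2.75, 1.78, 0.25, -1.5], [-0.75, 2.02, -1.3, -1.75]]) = [5.49, 3.52, 2.61, 1.51]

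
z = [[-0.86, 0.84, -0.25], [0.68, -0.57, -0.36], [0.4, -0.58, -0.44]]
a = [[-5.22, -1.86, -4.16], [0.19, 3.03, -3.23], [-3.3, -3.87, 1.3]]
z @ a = [[5.47, 5.11, 0.54], [-2.47, -1.60, -1.46], [-0.75, -0.80, -0.36]]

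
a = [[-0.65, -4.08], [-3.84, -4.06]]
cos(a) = [[0.02, 0.62], [0.58, 0.53]]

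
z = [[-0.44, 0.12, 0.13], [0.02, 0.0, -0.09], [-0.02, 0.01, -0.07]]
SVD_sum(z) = [[-0.44, 0.12, 0.14], [0.04, -0.01, -0.01], [-0.00, 0.0, 0.00]] + [[-0.0, 0.00, -0.01], [-0.02, 0.01, -0.08], [-0.02, 0.01, -0.07]] + [[0.0, 0.00, 0.0], [0.00, 0.00, 0.00], [-0.00, -0.0, -0.00]]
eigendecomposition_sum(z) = [[-0.44, 0.12, 0.19], [0.02, -0.00, -0.01], [-0.02, 0.01, 0.01]] + [[0.0,0.00,-0.00], [0.0,0.00,-0.00], [0.0,0.00,-0.0]] + [[0.00, 0.0, -0.06], [0.0, 0.00, -0.08], [0.00, 0.00, -0.08]]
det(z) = 0.00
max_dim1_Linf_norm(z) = 0.44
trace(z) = -0.51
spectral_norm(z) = 0.48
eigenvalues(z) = [-0.44, 0.0, -0.07]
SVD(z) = [[-1.0, -0.07, -0.06], [0.09, -0.74, -0.67], [-0.0, -0.67, 0.74]] @ diag([0.4762619237446517, 0.10942809433302315, 0.0002686292735784781]) @ [[0.92, -0.25, -0.29], [0.26, -0.14, 0.96], [-0.28, -0.96, -0.06]]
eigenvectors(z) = [[1.0, -0.28, 0.43], [-0.03, -0.96, 0.65], [0.06, -0.06, 0.63]]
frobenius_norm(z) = 0.49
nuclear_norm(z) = 0.59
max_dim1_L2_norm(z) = 0.47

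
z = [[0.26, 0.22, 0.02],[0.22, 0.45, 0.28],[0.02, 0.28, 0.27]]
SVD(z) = [[-0.38, 0.79, 0.48], [-0.78, 0.00, -0.62], [-0.49, -0.62, 0.62]] @ diag([0.7332601733958347, 0.24438488571290454, 0.0023549408912609516]) @ [[-0.38, -0.78, -0.49], [0.79, 0.0, -0.62], [0.48, -0.62, 0.62]]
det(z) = 0.00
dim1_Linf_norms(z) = [0.26, 0.45, 0.28]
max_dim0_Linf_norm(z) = 0.45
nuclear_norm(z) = 0.98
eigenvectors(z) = [[-0.38, -0.79, 0.48],[-0.78, -0.0, -0.62],[-0.49, 0.62, 0.62]]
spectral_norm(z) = 0.73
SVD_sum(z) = [[0.11, 0.22, 0.14], [0.22, 0.45, 0.28], [0.14, 0.28, 0.18]] + [[0.15, 0.0, -0.12],  [0.0, 0.00, -0.00],  [-0.12, -0.00, 0.09]] + [[0.0, -0.00, 0.0], [-0.0, 0.00, -0.0], [0.0, -0.00, 0.0]]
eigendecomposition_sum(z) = [[0.11, 0.22, 0.14], [0.22, 0.45, 0.28], [0.14, 0.28, 0.18]] + [[0.15, 0.00, -0.12], [0.00, 0.0, -0.0], [-0.12, -0.00, 0.09]] + [[0.0, -0.00, 0.00], [-0.00, 0.00, -0.0], [0.0, -0.00, 0.0]]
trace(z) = 0.98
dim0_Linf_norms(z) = [0.26, 0.45, 0.28]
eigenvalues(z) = [0.73, 0.24, 0.0]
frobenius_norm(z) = 0.77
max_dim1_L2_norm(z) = 0.57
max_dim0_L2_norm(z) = 0.57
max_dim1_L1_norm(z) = 0.95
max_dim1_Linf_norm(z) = 0.45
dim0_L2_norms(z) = [0.34, 0.57, 0.39]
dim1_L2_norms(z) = [0.34, 0.57, 0.39]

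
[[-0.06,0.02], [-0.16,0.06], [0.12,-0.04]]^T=[[-0.06, -0.16, 0.12],[0.02, 0.06, -0.04]]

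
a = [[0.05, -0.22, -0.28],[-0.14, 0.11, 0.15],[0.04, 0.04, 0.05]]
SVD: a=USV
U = [[-0.85,-0.4,0.35], [0.51,-0.77,0.37], [0.12,0.49,0.86]]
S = [0.42, 0.11, 0.0]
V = [[-0.26, 0.59, 0.76], [0.96, 0.2, 0.18], [0.05, -0.78, 0.62]]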